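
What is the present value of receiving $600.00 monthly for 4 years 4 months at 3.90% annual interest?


Present value of an ordinary annuity: PV = PMT × (1 − (1 + r)^(−n)) / r
Monthly rate r = 0.039/12 = 0.00325, n = 52
PV = $600.00 × (1 − (1 + 0.039/12)^(−52)) / (0.039/12)
PV = $600.00 × 47.772198
PV = $28,663.32

PV = PMT × (1-(1+r)^(-n))/r = $28,663.32


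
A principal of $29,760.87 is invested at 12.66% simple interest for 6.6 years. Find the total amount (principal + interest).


Total amount formula: A = P(1 + rt) = P + P·r·t
Interest: I = P × r × t = $29,760.87 × 0.1266 × 6.6 = $24,866.99
A = P + I = $29,760.87 + $24,866.99 = $54,627.86

A = P + I = P(1 + rt) = $54,627.86


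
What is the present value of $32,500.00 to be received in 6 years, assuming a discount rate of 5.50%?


Present value formula: PV = FV / (1 + r)^t
PV = $32,500.00 / (1 + 0.055)^6
PV = $32,500.00 / 1.378843
PV = $23,570.49

PV = FV / (1 + r)^t = $23,570.49


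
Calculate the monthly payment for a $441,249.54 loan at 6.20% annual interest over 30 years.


Loan payment formula: PMT = PV × r / (1 − (1 + r)^(−n))
Monthly rate r = 0.062/12 ≈ 0.00516667, n = 360 months
Denominator: 1 − (1 + 0.062/12)^(−360) = 0.843580
PMT = $441,249.54 × (0.062/12) / 0.843580
PMT = $2,702.52 per month

PMT = PV × r / (1-(1+r)^(-n)) = $2,702.52/month


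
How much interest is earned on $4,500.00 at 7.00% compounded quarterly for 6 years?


Compound interest earned = final amount − principal.
A = P(1 + r/n)^(nt) = $4,500.00 × (1 + 0.07/4)^(4 × 6) = $6,823.99
Interest = A − P = $6,823.99 − $4,500.00 = $2,323.99

Interest = A - P = $2,323.99


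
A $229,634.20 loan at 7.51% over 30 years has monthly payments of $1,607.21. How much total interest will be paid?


Total paid over the life of the loan = PMT × n.
Total paid = $1,607.21 × 360 = $578,595.60
Total interest = total paid − principal = $578,595.60 − $229,634.20 = $348,961.40

Total interest = (PMT × n) - PV = $348,961.40


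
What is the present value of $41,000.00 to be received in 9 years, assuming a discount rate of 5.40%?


Present value formula: PV = FV / (1 + r)^t
PV = $41,000.00 / (1 + 0.054)^9
PV = $41,000.00 / 1.6053343
PV = $25,539.85

PV = FV / (1 + r)^t = $25,539.85


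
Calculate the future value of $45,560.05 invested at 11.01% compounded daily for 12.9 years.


Compound interest formula: A = P(1 + r/n)^(nt)
A = $45,560.05 × (1 + 0.1101/365)^(365 × 12.9)
Growth factor: (1 + 0.1101/365)^4708.5 = 4.1374342
A = $45,560.05 × 4.1374342
A = $188,501.71

A = P(1 + r/n)^(nt) = $188,501.71


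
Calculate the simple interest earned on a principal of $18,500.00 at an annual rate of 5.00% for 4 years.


Simple interest formula: I = P × r × t
I = $18,500.00 × 0.05 × 4
I = $3,700.00

I = P × r × t = $3,700.00


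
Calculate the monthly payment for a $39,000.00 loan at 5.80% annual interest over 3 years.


Loan payment formula: PMT = PV × r / (1 − (1 + r)^(−n))
Monthly rate r = 0.058/12 ≈ 0.00483333, n = 36 months
Denominator: 1 − (1 + 0.058/12)^(−36) = 0.159351
PMT = $39,000.00 × (0.058/12) / 0.159351
PMT = $1,182.92 per month

PMT = PV × r / (1-(1+r)^(-n)) = $1,182.92/month


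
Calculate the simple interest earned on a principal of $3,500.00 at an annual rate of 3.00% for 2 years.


Simple interest formula: I = P × r × t
I = $3,500.00 × 0.03 × 2
I = $210.00

I = P × r × t = $210.00


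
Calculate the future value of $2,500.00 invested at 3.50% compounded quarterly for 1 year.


Compound interest formula: A = P(1 + r/n)^(nt)
A = $2,500.00 × (1 + 0.035/4)^(4 × 1)
Growth factor: (1 + 0.035/4)^4 = 1.0354621
A = $2,500.00 × 1.0354621
A = $2,588.66

A = P(1 + r/n)^(nt) = $2,588.66


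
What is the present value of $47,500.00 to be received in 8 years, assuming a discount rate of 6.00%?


Present value formula: PV = FV / (1 + r)^t
PV = $47,500.00 / (1 + 0.06)^8
PV = $47,500.00 / 1.593848
PV = $29,802.09

PV = FV / (1 + r)^t = $29,802.09


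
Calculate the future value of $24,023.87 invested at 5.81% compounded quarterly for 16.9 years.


Compound interest formula: A = P(1 + r/n)^(nt)
A = $24,023.87 × (1 + 0.0581/4)^(4 × 16.9)
Growth factor: (1 + 0.0581/4)^67.6 = 2.6507095
A = $24,023.87 × 2.6507095
A = $63,680.30

A = P(1 + r/n)^(nt) = $63,680.30


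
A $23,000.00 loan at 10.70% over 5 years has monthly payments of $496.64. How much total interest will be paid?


Total paid over the life of the loan = PMT × n.
Total paid = $496.64 × 60 = $29,798.40
Total interest = total paid − principal = $29,798.40 − $23,000.00 = $6,798.40

Total interest = (PMT × n) - PV = $6,798.40


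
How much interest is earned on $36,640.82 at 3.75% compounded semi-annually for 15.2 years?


Compound interest earned = final amount − principal.
A = P(1 + r/n)^(nt) = $36,640.82 × (1 + 0.0375/2)^(2 × 15.2) = $64,449.70
Interest = A − P = $64,449.70 − $36,640.82 = $27,808.88

Interest = A - P = $27,808.88


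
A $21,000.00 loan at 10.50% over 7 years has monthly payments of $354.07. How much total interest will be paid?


Total paid over the life of the loan = PMT × n.
Total paid = $354.07 × 84 = $29,741.88
Total interest = total paid − principal = $29,741.88 − $21,000.00 = $8,741.88

Total interest = (PMT × n) - PV = $8,741.88


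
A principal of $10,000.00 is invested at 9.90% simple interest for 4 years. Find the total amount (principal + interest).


Total amount formula: A = P(1 + rt) = P + P·r·t
Interest: I = P × r × t = $10,000.00 × 0.099 × 4 = $3,960.00
A = P + I = $10,000.00 + $3,960.00 = $13,960.00

A = P + I = P(1 + rt) = $13,960.00


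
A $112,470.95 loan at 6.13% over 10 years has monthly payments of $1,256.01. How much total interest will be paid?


Total paid over the life of the loan = PMT × n.
Total paid = $1,256.01 × 120 = $150,721.20
Total interest = total paid − principal = $150,721.20 − $112,470.95 = $38,250.25

Total interest = (PMT × n) - PV = $38,250.25


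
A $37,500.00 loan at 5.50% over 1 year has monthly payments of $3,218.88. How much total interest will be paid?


Total paid over the life of the loan = PMT × n.
Total paid = $3,218.88 × 12 = $38,626.56
Total interest = total paid − principal = $38,626.56 − $37,500.00 = $1,126.56

Total interest = (PMT × n) - PV = $1,126.56


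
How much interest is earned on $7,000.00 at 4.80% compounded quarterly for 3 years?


Compound interest earned = final amount − principal.
A = P(1 + r/n)^(nt) = $7,000.00 × (1 + 0.048/4)^(4 × 3) = $8,077.26
Interest = A − P = $8,077.26 − $7,000.00 = $1,077.26

Interest = A - P = $1,077.26


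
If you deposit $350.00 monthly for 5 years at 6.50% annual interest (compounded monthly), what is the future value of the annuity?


Future value of an ordinary annuity: FV = PMT × ((1 + r)^n − 1) / r
Monthly rate r = 0.065/12 ≈ 0.00541667, n = 60
FV = $350.00 × ((1 + 0.065/12)^60 − 1) / (0.065/12)
FV = $350.00 × 70.673968
FV = $24,735.89

FV = PMT × ((1+r)^n - 1)/r = $24,735.89


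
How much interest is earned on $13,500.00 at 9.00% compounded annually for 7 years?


Compound interest earned = final amount − principal.
A = P(1 + r/n)^(nt) = $13,500.00 × (1 + 0.09/1)^(1 × 7) = $24,678.53
Interest = A − P = $24,678.53 − $13,500.00 = $11,178.53

Interest = A - P = $11,178.53


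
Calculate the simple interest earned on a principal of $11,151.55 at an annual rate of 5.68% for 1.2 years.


Simple interest formula: I = P × r × t
I = $11,151.55 × 0.0568 × 1.2
I = $760.09

I = P × r × t = $760.09


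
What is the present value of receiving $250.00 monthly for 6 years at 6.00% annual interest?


Present value of an ordinary annuity: PV = PMT × (1 − (1 + r)^(−n)) / r
Monthly rate r = 0.06/12 = 0.005, n = 72
PV = $250.00 × (1 − (1 + 0.06/12)^(−72)) / (0.06/12)
PV = $250.00 × 60.339514
PV = $15,084.88

PV = PMT × (1-(1+r)^(-n))/r = $15,084.88


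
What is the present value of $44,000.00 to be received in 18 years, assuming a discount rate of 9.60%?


Present value formula: PV = FV / (1 + r)^t
PV = $44,000.00 / (1 + 0.096)^18
PV = $44,000.00 / 5.207029
PV = $8,450.12

PV = FV / (1 + r)^t = $8,450.12


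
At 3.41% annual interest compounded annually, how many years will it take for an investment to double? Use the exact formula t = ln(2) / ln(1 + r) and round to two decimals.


Doubling condition: (1 + r)^t = 2
Take ln of both sides: t × ln(1 + r) = ln(2)
t = ln(2) / ln(1 + r)
t = 0.693147 / 0.033531
t = 20.67

t = ln(2) / ln(1 + r) = 20.67 years


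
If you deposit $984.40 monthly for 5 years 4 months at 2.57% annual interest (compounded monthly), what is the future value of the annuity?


Future value of an ordinary annuity: FV = PMT × ((1 + r)^n − 1) / r
Monthly rate r = 0.0257/12 ≈ 0.00214167, n = 64
FV = $984.40 × ((1 + 0.0257/12)^64 − 1) / (0.0257/12)
FV = $984.40 × 68.515107
FV = $67,446.27

FV = PMT × ((1+r)^n - 1)/r = $67,446.27


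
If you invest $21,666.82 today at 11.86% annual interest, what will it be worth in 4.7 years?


Future value formula: FV = PV × (1 + r)^t
FV = $21,666.82 × (1 + 0.1186)^4.7
FV = $21,666.82 × 1.693447
FV = $36,691.61

FV = PV × (1 + r)^t = $36,691.61


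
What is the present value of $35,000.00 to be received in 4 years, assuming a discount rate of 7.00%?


Present value formula: PV = FV / (1 + r)^t
PV = $35,000.00 / (1 + 0.07)^4
PV = $35,000.00 / 1.310796
PV = $26,701.33

PV = FV / (1 + r)^t = $26,701.33


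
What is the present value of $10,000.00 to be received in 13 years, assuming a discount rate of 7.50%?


Present value formula: PV = FV / (1 + r)^t
PV = $10,000.00 / (1 + 0.075)^13
PV = $10,000.00 / 2.560413
PV = $3,905.62

PV = FV / (1 + r)^t = $3,905.62


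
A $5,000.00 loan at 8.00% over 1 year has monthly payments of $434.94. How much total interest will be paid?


Total paid over the life of the loan = PMT × n.
Total paid = $434.94 × 12 = $5,219.28
Total interest = total paid − principal = $5,219.28 − $5,000.00 = $219.28

Total interest = (PMT × n) - PV = $219.28


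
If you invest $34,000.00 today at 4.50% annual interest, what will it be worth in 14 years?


Future value formula: FV = PV × (1 + r)^t
FV = $34,000.00 × (1 + 0.045)^14
FV = $34,000.00 × 1.851945
FV = $62,966.13

FV = PV × (1 + r)^t = $62,966.13


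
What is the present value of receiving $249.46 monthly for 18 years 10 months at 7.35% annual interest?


Present value of an ordinary annuity: PV = PMT × (1 − (1 + r)^(−n)) / r
Monthly rate r = 0.0735/12 = 0.006125, n = 226
PV = $249.46 × (1 − (1 + 0.0735/12)^(−226)) / (0.0735/12)
PV = $249.46 × 122.192405
PV = $30,482.12

PV = PMT × (1-(1+r)^(-n))/r = $30,482.12


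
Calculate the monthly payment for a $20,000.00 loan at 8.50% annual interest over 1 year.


Loan payment formula: PMT = PV × r / (1 − (1 + r)^(−n))
Monthly rate r = 0.085/12 ≈ 0.00708333, n = 12 months
Denominator: 1 − (1 + 0.085/12)^(−12) = 0.08121246
PMT = $20,000.00 × (0.085/12) / 0.08121246
PMT = $1,744.40 per month

PMT = PV × r / (1-(1+r)^(-n)) = $1,744.40/month


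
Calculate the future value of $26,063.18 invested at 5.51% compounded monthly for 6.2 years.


Compound interest formula: A = P(1 + r/n)^(nt)
A = $26,063.18 × (1 + 0.0551/12)^(12 × 6.2)
Growth factor: (1 + 0.0551/12)^74.4 = 1.4061256
A = $26,063.18 × 1.4061256
A = $36,648.10

A = P(1 + r/n)^(nt) = $36,648.10


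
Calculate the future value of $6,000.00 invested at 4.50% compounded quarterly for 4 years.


Compound interest formula: A = P(1 + r/n)^(nt)
A = $6,000.00 × (1 + 0.045/4)^(4 × 4)
Growth factor: (1 + 0.045/4)^16 = 1.196015
A = $6,000.00 × 1.196015
A = $7,176.09

A = P(1 + r/n)^(nt) = $7,176.09


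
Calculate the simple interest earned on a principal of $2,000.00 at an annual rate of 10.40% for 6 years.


Simple interest formula: I = P × r × t
I = $2,000.00 × 0.104 × 6
I = $1,248.00

I = P × r × t = $1,248.00


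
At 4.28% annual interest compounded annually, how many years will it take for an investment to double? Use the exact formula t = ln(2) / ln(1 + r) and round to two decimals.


Doubling condition: (1 + r)^t = 2
Take ln of both sides: t × ln(1 + r) = ln(2)
t = ln(2) / ln(1 + r)
t = 0.693147 / 0.041909
t = 16.54

t = ln(2) / ln(1 + r) = 16.54 years


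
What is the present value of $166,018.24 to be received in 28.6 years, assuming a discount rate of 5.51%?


Present value formula: PV = FV / (1 + r)^t
PV = $166,018.24 / (1 + 0.0551)^28.6
PV = $166,018.24 / 4.6365785
PV = $35,806.20

PV = FV / (1 + r)^t = $35,806.20


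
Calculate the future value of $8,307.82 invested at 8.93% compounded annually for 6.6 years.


Compound interest formula: A = P(1 + r/n)^(nt)
A = $8,307.82 × (1 + 0.0893/1)^(1 × 6.6)
Growth factor: (1 + 0.0893/1)^6.6 = 1.758626
A = $8,307.82 × 1.758626
A = $14,610.35

A = P(1 + r/n)^(nt) = $14,610.35


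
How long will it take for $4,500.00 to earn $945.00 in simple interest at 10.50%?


Rearrange the simple interest formula for t:
I = P × r × t  ⇒  t = I / (P × r)
t = $945.00 / ($4,500.00 × 0.105)
t = 2

t = I/(P×r) = 2 years


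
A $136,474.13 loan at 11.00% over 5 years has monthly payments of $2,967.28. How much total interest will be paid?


Total paid over the life of the loan = PMT × n.
Total paid = $2,967.28 × 60 = $178,036.80
Total interest = total paid − principal = $178,036.80 − $136,474.13 = $41,562.67

Total interest = (PMT × n) - PV = $41,562.67


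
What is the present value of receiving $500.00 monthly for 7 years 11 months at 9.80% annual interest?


Present value of an ordinary annuity: PV = PMT × (1 − (1 + r)^(−n)) / r
Monthly rate r = 0.098/12 ≈ 0.00816667, n = 95
PV = $500.00 × (1 − (1 + 0.098/12)^(−95)) / (0.098/12)
PV = $500.00 × 65.905383
PV = $32,952.69

PV = PMT × (1-(1+r)^(-n))/r = $32,952.69


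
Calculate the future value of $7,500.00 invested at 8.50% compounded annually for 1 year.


Compound interest formula: A = P(1 + r/n)^(nt)
A = $7,500.00 × (1 + 0.085/1)^(1 × 1)
Growth factor: (1 + 0.085/1)^1 = 1.085000
A = $7,500.00 × 1.085000
A = $8,137.50

A = P(1 + r/n)^(nt) = $8,137.50


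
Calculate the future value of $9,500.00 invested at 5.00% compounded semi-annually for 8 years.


Compound interest formula: A = P(1 + r/n)^(nt)
A = $9,500.00 × (1 + 0.05/2)^(2 × 8)
Growth factor: (1 + 0.05/2)^16 = 1.4845056
A = $9,500.00 × 1.4845056
A = $14,102.80

A = P(1 + r/n)^(nt) = $14,102.80


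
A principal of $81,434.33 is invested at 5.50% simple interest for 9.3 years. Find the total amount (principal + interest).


Total amount formula: A = P(1 + rt) = P + P·r·t
Interest: I = P × r × t = $81,434.33 × 0.055 × 9.3 = $41,653.66
A = P + I = $81,434.33 + $41,653.66 = $123,087.99

A = P + I = P(1 + rt) = $123,087.99


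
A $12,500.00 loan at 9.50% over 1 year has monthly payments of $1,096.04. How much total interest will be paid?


Total paid over the life of the loan = PMT × n.
Total paid = $1,096.04 × 12 = $13,152.48
Total interest = total paid − principal = $13,152.48 − $12,500.00 = $652.48

Total interest = (PMT × n) - PV = $652.48


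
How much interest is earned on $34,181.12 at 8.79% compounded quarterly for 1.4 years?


Compound interest earned = final amount − principal.
A = P(1 + r/n)^(nt) = $34,181.12 × (1 + 0.0879/4)^(4 × 1.4) = $38,605.73
Interest = A − P = $38,605.73 − $34,181.12 = $4,424.61

Interest = A - P = $4,424.61


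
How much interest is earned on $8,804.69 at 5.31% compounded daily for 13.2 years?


Compound interest earned = final amount − principal.
A = P(1 + r/n)^(nt) = $8,804.69 × (1 + 0.0531/365)^(365 × 13.2) = $17,745.88
Interest = A − P = $17,745.88 − $8,804.69 = $8,941.19

Interest = A - P = $8,941.19


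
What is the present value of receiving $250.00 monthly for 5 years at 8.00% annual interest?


Present value of an ordinary annuity: PV = PMT × (1 − (1 + r)^(−n)) / r
Monthly rate r = 0.08/12 ≈ 0.00666667, n = 60
PV = $250.00 × (1 − (1 + 0.08/12)^(−60)) / (0.08/12)
PV = $250.00 × 49.318433
PV = $12,329.61

PV = PMT × (1-(1+r)^(-n))/r = $12,329.61


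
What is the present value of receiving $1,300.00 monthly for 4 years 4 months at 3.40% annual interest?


Present value of an ordinary annuity: PV = PMT × (1 − (1 + r)^(−n)) / r
Monthly rate r = 0.034/12 ≈ 0.00283333, n = 52
PV = $1,300.00 × (1 − (1 + 0.034/12)^(−52)) / (0.034/12)
PV = $1,300.00 × 48.287270
PV = $62,773.45

PV = PMT × (1-(1+r)^(-n))/r = $62,773.45


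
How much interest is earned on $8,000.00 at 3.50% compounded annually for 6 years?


Compound interest earned = final amount − principal.
A = P(1 + r/n)^(nt) = $8,000.00 × (1 + 0.035/1)^(1 × 6) = $9,834.04
Interest = A − P = $9,834.04 − $8,000.00 = $1,834.04

Interest = A - P = $1,834.04


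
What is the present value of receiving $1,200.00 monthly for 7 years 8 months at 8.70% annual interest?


Present value of an ordinary annuity: PV = PMT × (1 − (1 + r)^(−n)) / r
Monthly rate r = 0.087/12 = 0.00725, n = 92
PV = $1,200.00 × (1 − (1 + 0.087/12)^(−92)) / (0.087/12)
PV = $1,200.00 × 66.967932
PV = $80,361.52

PV = PMT × (1-(1+r)^(-n))/r = $80,361.52


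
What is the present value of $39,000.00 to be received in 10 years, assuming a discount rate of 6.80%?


Present value formula: PV = FV / (1 + r)^t
PV = $39,000.00 / (1 + 0.068)^10
PV = $39,000.00 / 1.930690
PV = $20,200.03

PV = FV / (1 + r)^t = $20,200.03


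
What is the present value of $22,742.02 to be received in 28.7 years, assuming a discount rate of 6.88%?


Present value formula: PV = FV / (1 + r)^t
PV = $22,742.02 / (1 + 0.0688)^28.7
PV = $22,742.02 / 6.750376
PV = $3,369.00

PV = FV / (1 + r)^t = $3,369.00


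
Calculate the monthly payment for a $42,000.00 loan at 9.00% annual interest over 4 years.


Loan payment formula: PMT = PV × r / (1 − (1 + r)^(−n))
Monthly rate r = 0.09/12 = 0.0075, n = 48 months
Denominator: 1 − (1 + 0.09/12)^(−48) = 0.301386
PMT = $42,000.00 × (0.09/12) / 0.301386
PMT = $1,045.17 per month

PMT = PV × r / (1-(1+r)^(-n)) = $1,045.17/month


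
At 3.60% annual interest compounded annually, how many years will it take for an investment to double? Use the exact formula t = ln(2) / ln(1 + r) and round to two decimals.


Doubling condition: (1 + r)^t = 2
Take ln of both sides: t × ln(1 + r) = ln(2)
t = ln(2) / ln(1 + r)
t = 0.693147 / 0.035367
t = 19.60

t = ln(2) / ln(1 + r) = 19.60 years


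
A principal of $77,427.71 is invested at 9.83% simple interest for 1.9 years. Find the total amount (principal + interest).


Total amount formula: A = P(1 + rt) = P + P·r·t
Interest: I = P × r × t = $77,427.71 × 0.0983 × 1.9 = $14,461.17
A = P + I = $77,427.71 + $14,461.17 = $91,888.88

A = P + I = P(1 + rt) = $91,888.88


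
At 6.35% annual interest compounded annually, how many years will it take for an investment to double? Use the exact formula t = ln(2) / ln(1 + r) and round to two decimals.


Doubling condition: (1 + r)^t = 2
Take ln of both sides: t × ln(1 + r) = ln(2)
t = ln(2) / ln(1 + r)
t = 0.693147 / 0.061565
t = 11.26

t = ln(2) / ln(1 + r) = 11.26 years


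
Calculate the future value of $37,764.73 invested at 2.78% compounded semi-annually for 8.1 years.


Compound interest formula: A = P(1 + r/n)^(nt)
A = $37,764.73 × (1 + 0.0278/2)^(2 × 8.1)
Growth factor: (1 + 0.0278/2)^16.2 = 1.2506074
A = $37,764.73 × 1.2506074
A = $47,228.85

A = P(1 + r/n)^(nt) = $47,228.85


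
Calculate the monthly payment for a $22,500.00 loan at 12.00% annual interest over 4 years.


Loan payment formula: PMT = PV × r / (1 − (1 + r)^(−n))
Monthly rate r = 0.12/12 = 0.01, n = 48 months
Denominator: 1 − (1 + 0.12/12)^(−48) = 0.379740
PMT = $22,500.00 × (0.12/12) / 0.379740
PMT = $592.51 per month

PMT = PV × r / (1-(1+r)^(-n)) = $592.51/month


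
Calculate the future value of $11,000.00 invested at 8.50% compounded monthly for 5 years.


Compound interest formula: A = P(1 + r/n)^(nt)
A = $11,000.00 × (1 + 0.085/12)^(12 × 5)
Growth factor: (1 + 0.085/12)^60 = 1.527301
A = $11,000.00 × 1.527301
A = $16,800.31

A = P(1 + r/n)^(nt) = $16,800.31


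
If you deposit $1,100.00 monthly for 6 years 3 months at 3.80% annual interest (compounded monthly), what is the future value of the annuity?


Future value of an ordinary annuity: FV = PMT × ((1 + r)^n − 1) / r
Monthly rate r = 0.038/12 ≈ 0.00316667, n = 75
FV = $1,100.00 × ((1 + 0.038/12)^75 − 1) / (0.038/12)
FV = $1,100.00 × 84.505024
FV = $92,955.53

FV = PMT × ((1+r)^n - 1)/r = $92,955.53


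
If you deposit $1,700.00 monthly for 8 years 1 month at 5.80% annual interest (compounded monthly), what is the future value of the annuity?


Future value of an ordinary annuity: FV = PMT × ((1 + r)^n − 1) / r
Monthly rate r = 0.058/12 ≈ 0.00483333, n = 97
FV = $1,700.00 × ((1 + 0.058/12)^97 − 1) / (0.058/12)
FV = $1,700.00 × 123.377535
FV = $209,741.81

FV = PMT × ((1+r)^n - 1)/r = $209,741.81


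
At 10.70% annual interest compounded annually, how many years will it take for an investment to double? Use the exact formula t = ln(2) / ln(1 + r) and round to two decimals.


Doubling condition: (1 + r)^t = 2
Take ln of both sides: t × ln(1 + r) = ln(2)
t = ln(2) / ln(1 + r)
t = 0.693147 / 0.101654
t = 6.82

t = ln(2) / ln(1 + r) = 6.82 years


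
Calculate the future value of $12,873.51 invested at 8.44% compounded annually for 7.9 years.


Compound interest formula: A = P(1 + r/n)^(nt)
A = $12,873.51 × (1 + 0.0844/1)^(1 × 7.9)
Growth factor: (1 + 0.0844/1)^7.9 = 1.896693
A = $12,873.51 × 1.896693
A = $24,417.10

A = P(1 + r/n)^(nt) = $24,417.10


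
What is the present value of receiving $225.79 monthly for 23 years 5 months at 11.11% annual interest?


Present value of an ordinary annuity: PV = PMT × (1 − (1 + r)^(−n)) / r
Monthly rate r = 0.1111/12 ≈ 0.00925833, n = 281
PV = $225.79 × (1 − (1 + 0.1111/12)^(−281)) / (0.1111/12)
PV = $225.79 × 99.904765
PV = $22,557.50

PV = PMT × (1-(1+r)^(-n))/r = $22,557.50


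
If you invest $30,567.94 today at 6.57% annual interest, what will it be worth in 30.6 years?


Future value formula: FV = PV × (1 + r)^t
FV = $30,567.94 × (1 + 0.0657)^30.6
FV = $30,567.94 × 7.0085787
FV = $214,237.81

FV = PV × (1 + r)^t = $214,237.81


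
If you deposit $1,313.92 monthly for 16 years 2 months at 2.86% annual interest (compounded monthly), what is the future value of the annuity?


Future value of an ordinary annuity: FV = PMT × ((1 + r)^n − 1) / r
Monthly rate r = 0.0286/12 ≈ 0.00238333, n = 194
FV = $1,313.92 × ((1 + 0.0286/12)^194 − 1) / (0.0286/12)
FV = $1,313.92 × 246.274471
FV = $323,584.95

FV = PMT × ((1+r)^n - 1)/r = $323,584.95


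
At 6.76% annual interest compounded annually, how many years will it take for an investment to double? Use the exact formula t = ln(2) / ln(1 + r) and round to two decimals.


Doubling condition: (1 + r)^t = 2
Take ln of both sides: t × ln(1 + r) = ln(2)
t = ln(2) / ln(1 + r)
t = 0.693147 / 0.065413
t = 10.60

t = ln(2) / ln(1 + r) = 10.60 years


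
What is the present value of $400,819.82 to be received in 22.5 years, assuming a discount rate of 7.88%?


Present value formula: PV = FV / (1 + r)^t
PV = $400,819.82 / (1 + 0.0788)^22.5
PV = $400,819.82 / 5.5102474
PV = $72,740.80

PV = FV / (1 + r)^t = $72,740.80


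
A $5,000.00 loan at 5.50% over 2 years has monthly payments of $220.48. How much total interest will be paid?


Total paid over the life of the loan = PMT × n.
Total paid = $220.48 × 24 = $5,291.52
Total interest = total paid − principal = $5,291.52 − $5,000.00 = $291.52

Total interest = (PMT × n) - PV = $291.52


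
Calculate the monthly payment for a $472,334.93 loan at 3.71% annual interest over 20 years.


Loan payment formula: PMT = PV × r / (1 − (1 + r)^(−n))
Monthly rate r = 0.0371/12 ≈ 0.00309167, n = 240 months
Denominator: 1 − (1 + 0.0371/12)^(−240) = 0.523294
PMT = $472,334.93 × (0.0371/12) / 0.523294
PMT = $2,790.60 per month

PMT = PV × r / (1-(1+r)^(-n)) = $2,790.60/month


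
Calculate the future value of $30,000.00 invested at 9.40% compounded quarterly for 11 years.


Compound interest formula: A = P(1 + r/n)^(nt)
A = $30,000.00 × (1 + 0.094/4)^(4 × 11)
Growth factor: (1 + 0.094/4)^44 = 2.778851
A = $30,000.00 × 2.778851
A = $83,365.53

A = P(1 + r/n)^(nt) = $83,365.53


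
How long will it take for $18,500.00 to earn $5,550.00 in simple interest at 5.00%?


Rearrange the simple interest formula for t:
I = P × r × t  ⇒  t = I / (P × r)
t = $5,550.00 / ($18,500.00 × 0.05)
t = 6

t = I/(P×r) = 6 years


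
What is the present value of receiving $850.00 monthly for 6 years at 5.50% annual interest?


Present value of an ordinary annuity: PV = PMT × (1 − (1 + r)^(−n)) / r
Monthly rate r = 0.055/12 ≈ 0.00458333, n = 72
PV = $850.00 × (1 − (1 + 0.055/12)^(−72)) / (0.055/12)
PV = $850.00 × 61.207425
PV = $52,026.31

PV = PMT × (1-(1+r)^(-n))/r = $52,026.31


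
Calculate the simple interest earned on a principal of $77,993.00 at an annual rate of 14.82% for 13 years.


Simple interest formula: I = P × r × t
I = $77,993.00 × 0.1482 × 13
I = $150,261.31

I = P × r × t = $150,261.31


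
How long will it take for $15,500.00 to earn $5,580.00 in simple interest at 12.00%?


Rearrange the simple interest formula for t:
I = P × r × t  ⇒  t = I / (P × r)
t = $5,580.00 / ($15,500.00 × 0.12)
t = 3

t = I/(P×r) = 3 years


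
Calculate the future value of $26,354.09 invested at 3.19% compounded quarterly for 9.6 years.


Compound interest formula: A = P(1 + r/n)^(nt)
A = $26,354.09 × (1 + 0.0319/4)^(4 × 9.6)
Growth factor: (1 + 0.0319/4)^38.4 = 1.3566594
A = $26,354.09 × 1.3566594
A = $35,753.52

A = P(1 + r/n)^(nt) = $35,753.52


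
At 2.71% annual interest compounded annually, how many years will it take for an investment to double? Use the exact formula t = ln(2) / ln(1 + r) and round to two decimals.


Doubling condition: (1 + r)^t = 2
Take ln of both sides: t × ln(1 + r) = ln(2)
t = ln(2) / ln(1 + r)
t = 0.693147 / 0.026739
t = 25.92

t = ln(2) / ln(1 + r) = 25.92 years


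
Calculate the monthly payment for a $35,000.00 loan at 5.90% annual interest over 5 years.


Loan payment formula: PMT = PV × r / (1 − (1 + r)^(−n))
Monthly rate r = 0.059/12 ≈ 0.00491667, n = 60 months
Denominator: 1 − (1 + 0.059/12)^(−60) = 0.254930
PMT = $35,000.00 × (0.059/12) / 0.254930
PMT = $675.02 per month

PMT = PV × r / (1-(1+r)^(-n)) = $675.02/month


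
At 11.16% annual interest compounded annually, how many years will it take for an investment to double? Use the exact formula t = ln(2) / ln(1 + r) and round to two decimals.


Doubling condition: (1 + r)^t = 2
Take ln of both sides: t × ln(1 + r) = ln(2)
t = ln(2) / ln(1 + r)
t = 0.693147 / 0.105800
t = 6.55

t = ln(2) / ln(1 + r) = 6.55 years


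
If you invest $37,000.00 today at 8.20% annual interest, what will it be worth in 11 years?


Future value formula: FV = PV × (1 + r)^t
FV = $37,000.00 × (1 + 0.082)^11
FV = $37,000.00 × 2.3795776
FV = $88,044.37

FV = PV × (1 + r)^t = $88,044.37


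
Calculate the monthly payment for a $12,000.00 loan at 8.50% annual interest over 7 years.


Loan payment formula: PMT = PV × r / (1 − (1 + r)^(−n))
Monthly rate r = 0.085/12 ≈ 0.00708333, n = 84 months
Denominator: 1 − (1 + 0.085/12)^(−84) = 0.447279
PMT = $12,000.00 × (0.085/12) / 0.447279
PMT = $190.04 per month

PMT = PV × r / (1-(1+r)^(-n)) = $190.04/month


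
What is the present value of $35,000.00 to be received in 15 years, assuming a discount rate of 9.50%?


Present value formula: PV = FV / (1 + r)^t
PV = $35,000.00 / (1 + 0.095)^15
PV = $35,000.00 / 3.901322
PV = $8,971.32

PV = FV / (1 + r)^t = $8,971.32


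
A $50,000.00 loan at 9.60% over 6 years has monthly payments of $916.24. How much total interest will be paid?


Total paid over the life of the loan = PMT × n.
Total paid = $916.24 × 72 = $65,969.28
Total interest = total paid − principal = $65,969.28 − $50,000.00 = $15,969.28

Total interest = (PMT × n) - PV = $15,969.28


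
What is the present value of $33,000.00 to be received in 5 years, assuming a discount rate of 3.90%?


Present value formula: PV = FV / (1 + r)^t
PV = $33,000.00 / (1 + 0.039)^5
PV = $33,000.00 / 1.210815
PV = $27,254.37

PV = FV / (1 + r)^t = $27,254.37


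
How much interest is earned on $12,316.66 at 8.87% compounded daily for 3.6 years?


Compound interest earned = final amount − principal.
A = P(1 + r/n)^(nt) = $12,316.66 × (1 + 0.0887/365)^(365 × 3.6) = $16,949.43
Interest = A − P = $16,949.43 − $12,316.66 = $4,632.77

Interest = A - P = $4,632.77


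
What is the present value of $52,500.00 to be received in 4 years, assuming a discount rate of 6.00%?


Present value formula: PV = FV / (1 + r)^t
PV = $52,500.00 / (1 + 0.06)^4
PV = $52,500.00 / 1.262477
PV = $41,584.92

PV = FV / (1 + r)^t = $41,584.92


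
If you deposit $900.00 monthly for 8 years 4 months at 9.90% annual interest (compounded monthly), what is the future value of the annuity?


Future value of an ordinary annuity: FV = PMT × ((1 + r)^n − 1) / r
Monthly rate r = 0.099/12 = 0.00825, n = 100
FV = $900.00 × ((1 + 0.099/12)^100 − 1) / (0.099/12)
FV = $900.00 × 154.444938
FV = $139,000.44

FV = PMT × ((1+r)^n - 1)/r = $139,000.44


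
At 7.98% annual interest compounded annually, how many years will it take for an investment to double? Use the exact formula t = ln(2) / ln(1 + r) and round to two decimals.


Doubling condition: (1 + r)^t = 2
Take ln of both sides: t × ln(1 + r) = ln(2)
t = ln(2) / ln(1 + r)
t = 0.693147 / 0.076776
t = 9.03

t = ln(2) / ln(1 + r) = 9.03 years


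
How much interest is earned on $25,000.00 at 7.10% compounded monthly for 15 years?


Compound interest earned = final amount − principal.
A = P(1 + r/n)^(nt) = $25,000.00 × (1 + 0.071/12)^(12 × 15) = $72,293.74
Interest = A − P = $72,293.74 − $25,000.00 = $47,293.74

Interest = A - P = $47,293.74


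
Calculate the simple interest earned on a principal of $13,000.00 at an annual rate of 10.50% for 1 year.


Simple interest formula: I = P × r × t
I = $13,000.00 × 0.105 × 1
I = $1,365.00

I = P × r × t = $1,365.00


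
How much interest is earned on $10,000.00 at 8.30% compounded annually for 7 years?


Compound interest earned = final amount − principal.
A = P(1 + r/n)^(nt) = $10,000.00 × (1 + 0.083/1)^(1 × 7) = $17,474.28
Interest = A − P = $17,474.28 − $10,000.00 = $7,474.28

Interest = A - P = $7,474.28


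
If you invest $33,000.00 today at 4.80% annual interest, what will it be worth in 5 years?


Future value formula: FV = PV × (1 + r)^t
FV = $33,000.00 × (1 + 0.048)^5
FV = $33,000.00 × 1.2641727
FV = $41,717.70

FV = PV × (1 + r)^t = $41,717.70


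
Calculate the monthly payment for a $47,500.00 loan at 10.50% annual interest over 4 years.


Loan payment formula: PMT = PV × r / (1 − (1 + r)^(−n))
Monthly rate r = 0.105/12 = 0.00875, n = 48 months
Denominator: 1 − (1 + 0.105/12)^(−48) = 0.341752
PMT = $47,500.00 × (0.105/12) / 0.341752
PMT = $1,216.16 per month

PMT = PV × r / (1-(1+r)^(-n)) = $1,216.16/month


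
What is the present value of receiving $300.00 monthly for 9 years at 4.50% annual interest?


Present value of an ordinary annuity: PV = PMT × (1 − (1 + r)^(−n)) / r
Monthly rate r = 0.045/12 = 0.00375, n = 108
PV = $300.00 × (1 − (1 + 0.045/12)^(−108)) / (0.045/12)
PV = $300.00 × 88.671407
PV = $26,601.42

PV = PMT × (1-(1+r)^(-n))/r = $26,601.42


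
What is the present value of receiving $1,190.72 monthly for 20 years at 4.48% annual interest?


Present value of an ordinary annuity: PV = PMT × (1 − (1 + r)^(−n)) / r
Monthly rate r = 0.0448/12 ≈ 0.00373333, n = 240
PV = $1,190.72 × (1 − (1 + 0.0448/12)^(−240)) / (0.0448/12)
PV = $1,190.72 × 158.335501
PV = $188,533.25

PV = PMT × (1-(1+r)^(-n))/r = $188,533.25


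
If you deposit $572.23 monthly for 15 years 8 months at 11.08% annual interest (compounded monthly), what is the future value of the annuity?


Future value of an ordinary annuity: FV = PMT × ((1 + r)^n − 1) / r
Monthly rate r = 0.1108/12 ≈ 0.00923333, n = 188
FV = $572.23 × ((1 + 0.1108/12)^188 − 1) / (0.1108/12)
FV = $572.23 × 501.317411
FV = $286,868.86

FV = PMT × ((1+r)^n - 1)/r = $286,868.86


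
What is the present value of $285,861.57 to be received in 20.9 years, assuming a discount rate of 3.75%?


Present value formula: PV = FV / (1 + r)^t
PV = $285,861.57 / (1 + 0.0375)^20.9
PV = $285,861.57 / 2.15849677
PV = $132,435.49

PV = FV / (1 + r)^t = $132,435.49


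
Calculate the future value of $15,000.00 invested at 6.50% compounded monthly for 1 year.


Compound interest formula: A = P(1 + r/n)^(nt)
A = $15,000.00 × (1 + 0.065/12)^(12 × 1)
Growth factor: (1 + 0.065/12)^12 = 1.066972
A = $15,000.00 × 1.066972
A = $16,004.58

A = P(1 + r/n)^(nt) = $16,004.58


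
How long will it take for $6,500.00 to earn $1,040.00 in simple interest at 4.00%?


Rearrange the simple interest formula for t:
I = P × r × t  ⇒  t = I / (P × r)
t = $1,040.00 / ($6,500.00 × 0.04)
t = 4

t = I/(P×r) = 4 years


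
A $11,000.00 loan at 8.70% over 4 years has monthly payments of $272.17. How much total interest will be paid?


Total paid over the life of the loan = PMT × n.
Total paid = $272.17 × 48 = $13,064.16
Total interest = total paid − principal = $13,064.16 − $11,000.00 = $2,064.16

Total interest = (PMT × n) - PV = $2,064.16


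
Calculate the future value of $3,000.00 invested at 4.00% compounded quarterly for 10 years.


Compound interest formula: A = P(1 + r/n)^(nt)
A = $3,000.00 × (1 + 0.04/4)^(4 × 10)
Growth factor: (1 + 0.04/4)^40 = 1.488864
A = $3,000.00 × 1.488864
A = $4,466.59

A = P(1 + r/n)^(nt) = $4,466.59


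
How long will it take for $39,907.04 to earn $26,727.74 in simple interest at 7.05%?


Rearrange the simple interest formula for t:
I = P × r × t  ⇒  t = I / (P × r)
t = $26,727.74 / ($39,907.04 × 0.0705)
t = 9.5

t = I/(P×r) = 9.5 years


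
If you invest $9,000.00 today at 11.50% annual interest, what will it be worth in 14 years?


Future value formula: FV = PV × (1 + r)^t
FV = $9,000.00 × (1 + 0.115)^14
FV = $9,000.00 × 4.5903748
FV = $41,313.37

FV = PV × (1 + r)^t = $41,313.37


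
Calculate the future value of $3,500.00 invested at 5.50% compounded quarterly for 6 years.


Compound interest formula: A = P(1 + r/n)^(nt)
A = $3,500.00 × (1 + 0.055/4)^(4 × 6)
Growth factor: (1 + 0.055/4)^24 = 1.387845
A = $3,500.00 × 1.387845
A = $4,857.46

A = P(1 + r/n)^(nt) = $4,857.46


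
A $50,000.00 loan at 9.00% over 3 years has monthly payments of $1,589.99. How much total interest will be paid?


Total paid over the life of the loan = PMT × n.
Total paid = $1,589.99 × 36 = $57,239.64
Total interest = total paid − principal = $57,239.64 − $50,000.00 = $7,239.64

Total interest = (PMT × n) - PV = $7,239.64


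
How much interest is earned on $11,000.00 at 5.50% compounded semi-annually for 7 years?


Compound interest earned = final amount − principal.
A = P(1 + r/n)^(nt) = $11,000.00 × (1 + 0.055/2)^(2 × 7) = $16,081.94
Interest = A − P = $16,081.94 − $11,000.00 = $5,081.94

Interest = A - P = $5,081.94


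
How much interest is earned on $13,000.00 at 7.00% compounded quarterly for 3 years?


Compound interest earned = final amount − principal.
A = P(1 + r/n)^(nt) = $13,000.00 × (1 + 0.07/4)^(4 × 3) = $16,008.71
Interest = A − P = $16,008.71 − $13,000.00 = $3,008.71

Interest = A - P = $3,008.71


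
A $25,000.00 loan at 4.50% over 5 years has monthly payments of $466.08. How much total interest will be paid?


Total paid over the life of the loan = PMT × n.
Total paid = $466.08 × 60 = $27,964.80
Total interest = total paid − principal = $27,964.80 − $25,000.00 = $2,964.80

Total interest = (PMT × n) - PV = $2,964.80


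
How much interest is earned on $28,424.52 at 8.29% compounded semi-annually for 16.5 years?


Compound interest earned = final amount − principal.
A = P(1 + r/n)^(nt) = $28,424.52 × (1 + 0.0829/2)^(2 × 16.5) = $108,582.83
Interest = A − P = $108,582.83 − $28,424.52 = $80,158.31

Interest = A - P = $80,158.31


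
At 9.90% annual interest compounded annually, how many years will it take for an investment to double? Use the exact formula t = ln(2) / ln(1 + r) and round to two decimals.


Doubling condition: (1 + r)^t = 2
Take ln of both sides: t × ln(1 + r) = ln(2)
t = ln(2) / ln(1 + r)
t = 0.693147 / 0.094401
t = 7.34

t = ln(2) / ln(1 + r) = 7.34 years


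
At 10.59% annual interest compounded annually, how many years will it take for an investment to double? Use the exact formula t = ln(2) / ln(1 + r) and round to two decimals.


Doubling condition: (1 + r)^t = 2
Take ln of both sides: t × ln(1 + r) = ln(2)
t = ln(2) / ln(1 + r)
t = 0.693147 / 0.100659
t = 6.89

t = ln(2) / ln(1 + r) = 6.89 years


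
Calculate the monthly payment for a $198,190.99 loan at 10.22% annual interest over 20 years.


Loan payment formula: PMT = PV × r / (1 − (1 + r)^(−n))
Monthly rate r = 0.1022/12 ≈ 0.00851667, n = 240 months
Denominator: 1 − (1 + 0.1022/12)^(−240) = 0.869365
PMT = $198,190.99 × (0.1022/12) / 0.869365
PMT = $1,941.56 per month

PMT = PV × r / (1-(1+r)^(-n)) = $1,941.56/month


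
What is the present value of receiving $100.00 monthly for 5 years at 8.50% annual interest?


Present value of an ordinary annuity: PV = PMT × (1 − (1 + r)^(−n)) / r
Monthly rate r = 0.085/12 ≈ 0.00708333, n = 60
PV = $100.00 × (1 − (1 + 0.085/12)^(−60)) / (0.085/12)
PV = $100.00 × 48.741183
PV = $4,874.12

PV = PMT × (1-(1+r)^(-n))/r = $4,874.12


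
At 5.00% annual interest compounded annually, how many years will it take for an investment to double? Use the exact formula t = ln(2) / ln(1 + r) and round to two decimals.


Doubling condition: (1 + r)^t = 2
Take ln of both sides: t × ln(1 + r) = ln(2)
t = ln(2) / ln(1 + r)
t = 0.693147 / 0.048790
t = 14.21

t = ln(2) / ln(1 + r) = 14.21 years


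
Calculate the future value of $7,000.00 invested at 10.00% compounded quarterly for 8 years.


Compound interest formula: A = P(1 + r/n)^(nt)
A = $7,000.00 × (1 + 0.1/4)^(4 × 8)
Growth factor: (1 + 0.1/4)^32 = 2.203757
A = $7,000.00 × 2.203757
A = $15,426.30

A = P(1 + r/n)^(nt) = $15,426.30


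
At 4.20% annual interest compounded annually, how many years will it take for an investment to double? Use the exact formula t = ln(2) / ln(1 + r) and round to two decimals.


Doubling condition: (1 + r)^t = 2
Take ln of both sides: t × ln(1 + r) = ln(2)
t = ln(2) / ln(1 + r)
t = 0.693147 / 0.041142
t = 16.85

t = ln(2) / ln(1 + r) = 16.85 years


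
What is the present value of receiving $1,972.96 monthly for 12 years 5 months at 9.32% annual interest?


Present value of an ordinary annuity: PV = PMT × (1 − (1 + r)^(−n)) / r
Monthly rate r = 0.0932/12 ≈ 0.00776667, n = 149
PV = $1,972.96 × (1 − (1 + 0.0932/12)^(−149)) / (0.0932/12)
PV = $1,972.96 × 88.099152
PV = $173,816.10

PV = PMT × (1-(1+r)^(-n))/r = $173,816.10


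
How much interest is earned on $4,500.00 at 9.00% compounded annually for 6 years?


Compound interest earned = final amount − principal.
A = P(1 + r/n)^(nt) = $4,500.00 × (1 + 0.09/1)^(1 × 6) = $7,546.95
Interest = A − P = $7,546.95 − $4,500.00 = $3,046.95

Interest = A - P = $3,046.95


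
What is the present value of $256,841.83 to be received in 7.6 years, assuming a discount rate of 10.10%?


Present value formula: PV = FV / (1 + r)^t
PV = $256,841.83 / (1 + 0.101)^7.6
PV = $256,841.83 / 2.0777038
PV = $123,618.12

PV = FV / (1 + r)^t = $123,618.12
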